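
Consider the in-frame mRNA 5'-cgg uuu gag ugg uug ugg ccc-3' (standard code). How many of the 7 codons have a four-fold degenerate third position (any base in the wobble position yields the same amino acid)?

Codon 1 CGG (Arg): third position 4-fold.
Codon 2 UUU (Phe): third position 2-fold.
Codon 3 GAG (Glu): third position 2-fold.
Codon 4 UGG (Trp): third position 1-fold.
Codon 5 UUG (Leu): third position 2-fold.
Codon 6 UGG (Trp): third position 1-fold.
Codon 7 CCC (Pro): third position 4-fold.
Four-fold degenerate third positions: 2.

2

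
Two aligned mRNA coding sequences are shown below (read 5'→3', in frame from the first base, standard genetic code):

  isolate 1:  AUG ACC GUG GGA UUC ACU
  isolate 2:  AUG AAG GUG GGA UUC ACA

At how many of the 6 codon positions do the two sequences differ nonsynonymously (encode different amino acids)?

Codon 1: AUG Met / AUG Met — identical.
Codon 2: ACC Thr / AAG Lys — nonsynonymous.
Codon 3: GUG Val / GUG Val — identical.
Codon 4: GGA Gly / GGA Gly — identical.
Codon 5: UUC Phe / UUC Phe — identical.
Codon 6: ACU Thr / ACA Thr — synonymous.
Nonsynonymous differences: 1.

1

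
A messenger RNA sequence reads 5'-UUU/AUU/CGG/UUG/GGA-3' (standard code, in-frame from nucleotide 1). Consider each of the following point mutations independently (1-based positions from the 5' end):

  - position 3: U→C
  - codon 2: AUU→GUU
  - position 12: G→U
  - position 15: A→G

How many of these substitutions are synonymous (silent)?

Codon 1: UUU (Phe) → UUC (Phe) — synonymous.
Codon 2: AUU (Ile) → GUU (Val) — missense.
Codon 4: UUG (Leu) → UUU (Phe) — missense.
Codon 5: GGA (Gly) → GGG (Gly) — synonymous.
Synonymous: 2 of 4.

2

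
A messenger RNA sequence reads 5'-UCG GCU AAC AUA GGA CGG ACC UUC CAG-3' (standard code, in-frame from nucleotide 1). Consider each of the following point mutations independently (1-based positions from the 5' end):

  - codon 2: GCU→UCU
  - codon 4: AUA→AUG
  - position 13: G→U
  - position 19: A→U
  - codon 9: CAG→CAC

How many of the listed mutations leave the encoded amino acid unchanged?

0

Codon 2: GCU (Ala) → UCU (Ser) — missense.
Codon 4: AUA (Ile) → AUG (Met) — missense.
Codon 5: GGA (Gly) → UGA (Stop) — nonsense.
Codon 7: ACC (Thr) → UCC (Ser) — missense.
Codon 9: CAG (Gln) → CAC (His) — missense.
Synonymous: 0 of 5.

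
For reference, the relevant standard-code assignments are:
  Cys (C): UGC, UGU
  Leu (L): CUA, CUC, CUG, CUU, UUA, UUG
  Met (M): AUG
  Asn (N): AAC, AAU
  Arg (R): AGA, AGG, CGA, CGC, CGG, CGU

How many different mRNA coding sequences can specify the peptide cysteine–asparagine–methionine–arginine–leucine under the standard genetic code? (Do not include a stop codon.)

144

Cys: 2 codons.
Asn: 2 codons.
Met: 1 codon.
Arg: 6 codons.
Leu: 6 codons.
2 × 2 × 1 × 6 × 6 = 144.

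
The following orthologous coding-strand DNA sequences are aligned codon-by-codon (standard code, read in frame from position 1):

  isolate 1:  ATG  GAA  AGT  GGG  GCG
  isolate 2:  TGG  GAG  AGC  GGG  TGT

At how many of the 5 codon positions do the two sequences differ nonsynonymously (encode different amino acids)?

2

Codon 1: ATG Met / TGG Trp — nonsynonymous.
Codon 2: GAA Glu / GAG Glu — synonymous.
Codon 3: AGT Ser / AGC Ser — synonymous.
Codon 4: GGG Gly / GGG Gly — identical.
Codon 5: GCG Ala / TGT Cys — nonsynonymous.
Nonsynonymous differences: 2.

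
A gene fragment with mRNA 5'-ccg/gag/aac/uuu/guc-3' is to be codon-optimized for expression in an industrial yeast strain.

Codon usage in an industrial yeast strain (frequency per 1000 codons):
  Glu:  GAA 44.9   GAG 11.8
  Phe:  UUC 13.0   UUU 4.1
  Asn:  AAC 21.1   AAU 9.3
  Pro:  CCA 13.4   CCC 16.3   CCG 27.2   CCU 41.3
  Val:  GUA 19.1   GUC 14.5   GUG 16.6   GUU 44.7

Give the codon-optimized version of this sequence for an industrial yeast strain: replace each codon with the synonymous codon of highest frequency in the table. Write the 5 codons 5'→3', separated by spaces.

CCU GAA AAC UUC GUU

Codon 1 (Pro): best is CCU at 41.3.
Codon 2 (Glu): best is GAA at 44.9.
Codon 3 (Asn): best is AAC at 21.1.
Codon 4 (Phe): best is UUC at 13.0.
Codon 5 (Val): best is GUU at 44.7.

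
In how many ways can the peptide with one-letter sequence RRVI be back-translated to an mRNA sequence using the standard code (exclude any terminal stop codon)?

Arg: 6 codons.
Arg: 6 codons.
Val: 4 codons.
Ile: 3 codons.
6 × 6 × 4 × 3 = 432.

432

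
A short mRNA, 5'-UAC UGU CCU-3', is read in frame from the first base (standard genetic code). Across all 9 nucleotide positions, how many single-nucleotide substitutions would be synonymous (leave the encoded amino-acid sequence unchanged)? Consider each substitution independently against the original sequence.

Codon 1 (UAC, Tyr): 1 synonymous substitution.
Codon 2 (UGU, Cys): 1 synonymous substitution.
Codon 3 (CCU, Pro): 3 synonymous substitutions.
Total: 1 + 1 + 3 = 5.

5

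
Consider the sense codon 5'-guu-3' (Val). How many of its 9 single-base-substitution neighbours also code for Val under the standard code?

3

Position 1: none → 0 synonymous.
Position 2: none → 0 synonymous.
Position 3: GUC, GUA, GUG → 3 synonymous.
Total: 0 + 0 + 3 = 3.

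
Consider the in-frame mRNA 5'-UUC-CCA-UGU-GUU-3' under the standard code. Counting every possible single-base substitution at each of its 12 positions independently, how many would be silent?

8

Codon 1 (UUC, Phe): 1 synonymous substitution.
Codon 2 (CCA, Pro): 3 synonymous substitutions.
Codon 3 (UGU, Cys): 1 synonymous substitution.
Codon 4 (GUU, Val): 3 synonymous substitutions.
Total: 1 + 3 + 1 + 3 = 8.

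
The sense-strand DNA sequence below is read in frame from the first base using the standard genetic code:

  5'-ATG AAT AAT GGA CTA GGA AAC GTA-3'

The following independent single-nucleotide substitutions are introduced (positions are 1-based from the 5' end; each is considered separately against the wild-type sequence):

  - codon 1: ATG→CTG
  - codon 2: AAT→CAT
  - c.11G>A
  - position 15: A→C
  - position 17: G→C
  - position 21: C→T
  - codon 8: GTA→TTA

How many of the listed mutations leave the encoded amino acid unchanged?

2

Codon 1: ATG (Met) → CTG (Leu) — missense.
Codon 2: AAT (Asn) → CAT (His) — missense.
Codon 4: GGA (Gly) → GAA (Glu) — missense.
Codon 5: CTA (Leu) → CTC (Leu) — synonymous.
Codon 6: GGA (Gly) → GCA (Ala) — missense.
Codon 7: AAC (Asn) → AAT (Asn) — synonymous.
Codon 8: GTA (Val) → TTA (Leu) — missense.
Synonymous: 2 of 7.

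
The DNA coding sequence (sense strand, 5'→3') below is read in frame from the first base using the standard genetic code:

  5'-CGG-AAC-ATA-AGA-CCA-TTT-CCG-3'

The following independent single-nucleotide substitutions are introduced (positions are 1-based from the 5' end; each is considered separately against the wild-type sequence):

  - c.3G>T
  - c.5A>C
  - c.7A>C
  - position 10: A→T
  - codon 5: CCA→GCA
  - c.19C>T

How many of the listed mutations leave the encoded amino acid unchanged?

Codon 1: CGG (Arg) → CGT (Arg) — synonymous.
Codon 2: AAC (Asn) → ACC (Thr) — missense.
Codon 3: ATA (Ile) → CTA (Leu) — missense.
Codon 4: AGA (Arg) → TGA (Stop) — nonsense.
Codon 5: CCA (Pro) → GCA (Ala) — missense.
Codon 7: CCG (Pro) → TCG (Ser) — missense.
Synonymous: 1 of 6.

1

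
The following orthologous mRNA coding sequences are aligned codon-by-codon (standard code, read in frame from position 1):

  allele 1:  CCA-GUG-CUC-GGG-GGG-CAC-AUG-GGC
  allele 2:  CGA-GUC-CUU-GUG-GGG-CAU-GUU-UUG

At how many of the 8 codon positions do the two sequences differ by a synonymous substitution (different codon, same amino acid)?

3

Codon 1: CCA Pro / CGA Arg — nonsynonymous.
Codon 2: GUG Val / GUC Val — synonymous.
Codon 3: CUC Leu / CUU Leu — synonymous.
Codon 4: GGG Gly / GUG Val — nonsynonymous.
Codon 5: GGG Gly / GGG Gly — identical.
Codon 6: CAC His / CAU His — synonymous.
Codon 7: AUG Met / GUU Val — nonsynonymous.
Codon 8: GGC Gly / UUG Leu — nonsynonymous.
Synonymous differences: 3.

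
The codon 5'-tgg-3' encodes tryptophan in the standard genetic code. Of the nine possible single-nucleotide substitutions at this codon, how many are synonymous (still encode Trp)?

0

Position 1: none → 0 synonymous.
Position 2: none → 0 synonymous.
Position 3: none → 0 synonymous.
Total: 0 + 0 + 0 = 0.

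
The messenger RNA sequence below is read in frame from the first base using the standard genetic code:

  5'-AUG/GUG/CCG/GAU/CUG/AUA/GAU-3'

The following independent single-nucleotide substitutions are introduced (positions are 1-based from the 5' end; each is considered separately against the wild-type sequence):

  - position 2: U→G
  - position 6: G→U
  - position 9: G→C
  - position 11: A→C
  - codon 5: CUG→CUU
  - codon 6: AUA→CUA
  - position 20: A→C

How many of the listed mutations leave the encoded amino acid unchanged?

3

Codon 1: AUG (Met) → AGG (Arg) — missense.
Codon 2: GUG (Val) → GUU (Val) — synonymous.
Codon 3: CCG (Pro) → CCC (Pro) — synonymous.
Codon 4: GAU (Asp) → GCU (Ala) — missense.
Codon 5: CUG (Leu) → CUU (Leu) — synonymous.
Codon 6: AUA (Ile) → CUA (Leu) — missense.
Codon 7: GAU (Asp) → GCU (Ala) — missense.
Synonymous: 3 of 7.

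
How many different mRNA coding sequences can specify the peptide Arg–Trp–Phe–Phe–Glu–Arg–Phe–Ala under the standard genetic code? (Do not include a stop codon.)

Arg: 6 codons.
Trp: 1 codon.
Phe: 2 codons.
Phe: 2 codons.
Glu: 2 codons.
Arg: 6 codons.
Phe: 2 codons.
Ala: 4 codons.
6 × 1 × 2 × 2 × 2 × 6 × 2 × 4 = 2304.

2304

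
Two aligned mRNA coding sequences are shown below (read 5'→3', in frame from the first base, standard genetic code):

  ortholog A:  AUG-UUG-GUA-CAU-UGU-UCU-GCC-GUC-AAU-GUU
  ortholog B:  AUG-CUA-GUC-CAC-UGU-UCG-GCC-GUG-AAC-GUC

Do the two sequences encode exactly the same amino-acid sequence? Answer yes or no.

yes

Codon 1: AUG Met / AUG Met — identical.
Codon 2: UUG Leu / CUA Leu — synonymous.
Codon 3: GUA Val / GUC Val — synonymous.
Codon 4: CAU His / CAC His — synonymous.
Codon 5: UGU Cys / UGU Cys — identical.
Codon 6: UCU Ser / UCG Ser — synonymous.
Codon 7: GCC Ala / GCC Ala — identical.
Codon 8: GUC Val / GUG Val — synonymous.
Codon 9: AAU Asn / AAC Asn — synonymous.
Codon 10: GUU Val / GUC Val — synonymous.
Nonsynonymous differences: 0 → same protein.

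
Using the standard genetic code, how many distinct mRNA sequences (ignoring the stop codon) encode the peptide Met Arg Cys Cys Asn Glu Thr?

384

Met: 1 codon.
Arg: 6 codons.
Cys: 2 codons.
Cys: 2 codons.
Asn: 2 codons.
Glu: 2 codons.
Thr: 4 codons.
1 × 6 × 2 × 2 × 2 × 2 × 4 = 384.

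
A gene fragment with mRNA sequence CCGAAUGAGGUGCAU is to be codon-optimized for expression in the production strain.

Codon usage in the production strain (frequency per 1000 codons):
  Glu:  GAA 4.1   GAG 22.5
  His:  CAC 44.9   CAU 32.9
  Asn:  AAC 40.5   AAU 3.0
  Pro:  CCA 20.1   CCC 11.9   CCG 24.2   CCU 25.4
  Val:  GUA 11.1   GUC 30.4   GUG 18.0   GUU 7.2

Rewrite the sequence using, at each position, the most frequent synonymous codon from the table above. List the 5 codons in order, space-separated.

CCU AAC GAG GUC CAC

Codon 1 (Pro): best is CCU at 25.4.
Codon 2 (Asn): best is AAC at 40.5.
Codon 3 (Glu): best is GAG at 22.5.
Codon 4 (Val): best is GUC at 30.4.
Codon 5 (His): best is CAC at 44.9.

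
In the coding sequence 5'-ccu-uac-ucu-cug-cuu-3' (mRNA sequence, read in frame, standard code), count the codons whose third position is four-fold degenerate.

Codon 1 CCU (Pro): third position 4-fold.
Codon 2 UAC (Tyr): third position 2-fold.
Codon 3 UCU (Ser): third position 4-fold.
Codon 4 CUG (Leu): third position 4-fold.
Codon 5 CUU (Leu): third position 4-fold.
Four-fold degenerate third positions: 4.

4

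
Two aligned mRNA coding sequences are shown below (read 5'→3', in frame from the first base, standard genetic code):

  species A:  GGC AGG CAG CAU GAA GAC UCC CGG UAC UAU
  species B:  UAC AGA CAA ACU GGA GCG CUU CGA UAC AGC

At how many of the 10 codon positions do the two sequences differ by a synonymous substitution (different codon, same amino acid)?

Codon 1: GGC Gly / UAC Tyr — nonsynonymous.
Codon 2: AGG Arg / AGA Arg — synonymous.
Codon 3: CAG Gln / CAA Gln — synonymous.
Codon 4: CAU His / ACU Thr — nonsynonymous.
Codon 5: GAA Glu / GGA Gly — nonsynonymous.
Codon 6: GAC Asp / GCG Ala — nonsynonymous.
Codon 7: UCC Ser / CUU Leu — nonsynonymous.
Codon 8: CGG Arg / CGA Arg — synonymous.
Codon 9: UAC Tyr / UAC Tyr — identical.
Codon 10: UAU Tyr / AGC Ser — nonsynonymous.
Synonymous differences: 3.

3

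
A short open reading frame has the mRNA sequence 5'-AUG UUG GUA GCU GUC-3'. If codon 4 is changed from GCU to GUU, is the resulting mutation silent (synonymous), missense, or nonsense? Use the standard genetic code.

missense

Position 11 falls in codon 4: GCU → Ala.
After the substitution the codon is GUU → Val.
Ala ≠ Val, so this is a missense mutation.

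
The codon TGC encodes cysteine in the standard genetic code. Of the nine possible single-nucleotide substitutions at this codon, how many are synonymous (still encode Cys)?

1

Position 1: none → 0 synonymous.
Position 2: none → 0 synonymous.
Position 3: TGT → 1 synonymous.
Total: 0 + 0 + 1 = 1.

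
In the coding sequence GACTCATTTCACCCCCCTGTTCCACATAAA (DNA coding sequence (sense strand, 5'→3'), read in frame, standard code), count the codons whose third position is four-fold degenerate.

Codon 1 GAC (Asp): third position 2-fold.
Codon 2 TCA (Ser): third position 4-fold.
Codon 3 TTT (Phe): third position 2-fold.
Codon 4 CAC (His): third position 2-fold.
Codon 5 CCC (Pro): third position 4-fold.
Codon 6 CCT (Pro): third position 4-fold.
Codon 7 GTT (Val): third position 4-fold.
Codon 8 CCA (Pro): third position 4-fold.
Codon 9 CAT (His): third position 2-fold.
Codon 10 AAA (Lys): third position 2-fold.
Four-fold degenerate third positions: 5.

5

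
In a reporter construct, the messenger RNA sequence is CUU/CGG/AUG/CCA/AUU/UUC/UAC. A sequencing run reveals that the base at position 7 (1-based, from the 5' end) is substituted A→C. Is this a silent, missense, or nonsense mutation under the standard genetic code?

Position 7 falls in codon 3: AUG → Met.
After the substitution the codon is CUG → Leu.
Met ≠ Leu, so this is a missense mutation.

missense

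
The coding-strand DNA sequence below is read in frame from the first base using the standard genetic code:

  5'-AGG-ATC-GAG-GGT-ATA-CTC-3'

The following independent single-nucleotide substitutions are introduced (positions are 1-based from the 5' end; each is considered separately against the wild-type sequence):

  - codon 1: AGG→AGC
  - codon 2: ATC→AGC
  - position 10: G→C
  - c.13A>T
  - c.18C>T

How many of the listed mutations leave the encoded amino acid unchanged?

1

Codon 1: AGG (Arg) → AGC (Ser) — missense.
Codon 2: ATC (Ile) → AGC (Ser) — missense.
Codon 4: GGT (Gly) → CGT (Arg) — missense.
Codon 5: ATA (Ile) → TTA (Leu) — missense.
Codon 6: CTC (Leu) → CTT (Leu) — synonymous.
Synonymous: 1 of 5.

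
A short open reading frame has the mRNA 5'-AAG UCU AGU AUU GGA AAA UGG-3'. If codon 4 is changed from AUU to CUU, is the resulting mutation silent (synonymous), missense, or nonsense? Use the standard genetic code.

missense

Position 10 falls in codon 4: AUU → Ile.
After the substitution the codon is CUU → Leu.
Ile ≠ Leu, so this is a missense mutation.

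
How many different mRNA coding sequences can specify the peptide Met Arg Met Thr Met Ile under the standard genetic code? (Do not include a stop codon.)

72

Met: 1 codon.
Arg: 6 codons.
Met: 1 codon.
Thr: 4 codons.
Met: 1 codon.
Ile: 3 codons.
1 × 6 × 1 × 4 × 1 × 3 = 72.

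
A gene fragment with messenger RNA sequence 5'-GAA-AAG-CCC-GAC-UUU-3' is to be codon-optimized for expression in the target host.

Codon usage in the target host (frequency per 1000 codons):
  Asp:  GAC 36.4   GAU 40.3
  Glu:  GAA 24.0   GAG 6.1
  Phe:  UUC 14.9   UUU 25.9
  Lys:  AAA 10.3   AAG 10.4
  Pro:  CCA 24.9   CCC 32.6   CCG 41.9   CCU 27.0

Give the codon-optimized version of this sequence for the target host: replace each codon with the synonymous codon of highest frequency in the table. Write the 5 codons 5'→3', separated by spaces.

GAA AAG CCG GAU UUU

Codon 1 (Glu): best is GAA at 24.0.
Codon 2 (Lys): best is AAG at 10.4.
Codon 3 (Pro): best is CCG at 41.9.
Codon 4 (Asp): best is GAU at 40.3.
Codon 5 (Phe): best is UUU at 25.9.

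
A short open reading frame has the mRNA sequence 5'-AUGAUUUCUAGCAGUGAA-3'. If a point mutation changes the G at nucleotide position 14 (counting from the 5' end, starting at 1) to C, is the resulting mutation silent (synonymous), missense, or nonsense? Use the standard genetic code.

missense

Position 14 falls in codon 5: AGU → Ser.
After the substitution the codon is ACU → Thr.
Ser ≠ Thr, so this is a missense mutation.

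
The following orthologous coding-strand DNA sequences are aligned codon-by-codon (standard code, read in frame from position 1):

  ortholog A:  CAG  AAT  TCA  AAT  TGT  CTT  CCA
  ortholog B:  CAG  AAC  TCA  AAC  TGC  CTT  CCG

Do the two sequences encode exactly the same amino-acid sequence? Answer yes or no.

Codon 1: CAG Gln / CAG Gln — identical.
Codon 2: AAT Asn / AAC Asn — synonymous.
Codon 3: TCA Ser / TCA Ser — identical.
Codon 4: AAT Asn / AAC Asn — synonymous.
Codon 5: TGT Cys / TGC Cys — synonymous.
Codon 6: CTT Leu / CTT Leu — identical.
Codon 7: CCA Pro / CCG Pro — synonymous.
Nonsynonymous differences: 0 → same protein.

yes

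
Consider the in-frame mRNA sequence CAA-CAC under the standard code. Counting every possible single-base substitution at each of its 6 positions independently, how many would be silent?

Codon 1 (CAA, Gln): 1 synonymous substitution.
Codon 2 (CAC, His): 1 synonymous substitution.
Total: 1 + 1 = 2.

2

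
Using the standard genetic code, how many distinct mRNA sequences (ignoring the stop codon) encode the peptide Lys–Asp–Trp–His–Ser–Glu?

Lys: 2 codons.
Asp: 2 codons.
Trp: 1 codon.
His: 2 codons.
Ser: 6 codons.
Glu: 2 codons.
2 × 2 × 1 × 2 × 6 × 2 = 96.

96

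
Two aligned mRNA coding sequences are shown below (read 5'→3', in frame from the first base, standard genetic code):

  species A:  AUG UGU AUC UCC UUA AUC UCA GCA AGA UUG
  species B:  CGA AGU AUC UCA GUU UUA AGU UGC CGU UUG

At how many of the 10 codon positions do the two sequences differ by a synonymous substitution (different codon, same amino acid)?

3

Codon 1: AUG Met / CGA Arg — nonsynonymous.
Codon 2: UGU Cys / AGU Ser — nonsynonymous.
Codon 3: AUC Ile / AUC Ile — identical.
Codon 4: UCC Ser / UCA Ser — synonymous.
Codon 5: UUA Leu / GUU Val — nonsynonymous.
Codon 6: AUC Ile / UUA Leu — nonsynonymous.
Codon 7: UCA Ser / AGU Ser — synonymous.
Codon 8: GCA Ala / UGC Cys — nonsynonymous.
Codon 9: AGA Arg / CGU Arg — synonymous.
Codon 10: UUG Leu / UUG Leu — identical.
Synonymous differences: 3.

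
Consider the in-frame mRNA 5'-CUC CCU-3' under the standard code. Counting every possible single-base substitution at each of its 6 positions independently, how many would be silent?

Codon 1 (CUC, Leu): 3 synonymous substitutions.
Codon 2 (CCU, Pro): 3 synonymous substitutions.
Total: 3 + 3 = 6.

6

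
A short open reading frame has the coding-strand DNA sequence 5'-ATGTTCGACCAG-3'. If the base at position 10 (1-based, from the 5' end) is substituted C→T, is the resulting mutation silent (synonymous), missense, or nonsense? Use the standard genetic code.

Position 10 falls in codon 4: CAG → Gln.
After the substitution the codon is TAG → Stop.
The new codon is a stop codon, so this is a nonsense mutation.

nonsense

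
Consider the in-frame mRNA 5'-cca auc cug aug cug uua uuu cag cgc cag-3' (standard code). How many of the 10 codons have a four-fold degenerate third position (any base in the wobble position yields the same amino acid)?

4

Codon 1 CCA (Pro): third position 4-fold.
Codon 2 AUC (Ile): third position 3-fold.
Codon 3 CUG (Leu): third position 4-fold.
Codon 4 AUG (Met): third position 1-fold.
Codon 5 CUG (Leu): third position 4-fold.
Codon 6 UUA (Leu): third position 2-fold.
Codon 7 UUU (Phe): third position 2-fold.
Codon 8 CAG (Gln): third position 2-fold.
Codon 9 CGC (Arg): third position 4-fold.
Codon 10 CAG (Gln): third position 2-fold.
Four-fold degenerate third positions: 4.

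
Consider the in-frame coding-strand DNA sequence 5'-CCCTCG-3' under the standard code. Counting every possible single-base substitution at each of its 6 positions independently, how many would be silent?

Codon 1 (CCC, Pro): 3 synonymous substitutions.
Codon 2 (TCG, Ser): 3 synonymous substitutions.
Total: 3 + 3 = 6.

6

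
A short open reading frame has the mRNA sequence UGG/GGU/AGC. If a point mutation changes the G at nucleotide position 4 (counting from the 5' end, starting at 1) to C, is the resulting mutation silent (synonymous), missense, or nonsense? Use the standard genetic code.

missense

Position 4 falls in codon 2: GGU → Gly.
After the substitution the codon is CGU → Arg.
Gly ≠ Arg, so this is a missense mutation.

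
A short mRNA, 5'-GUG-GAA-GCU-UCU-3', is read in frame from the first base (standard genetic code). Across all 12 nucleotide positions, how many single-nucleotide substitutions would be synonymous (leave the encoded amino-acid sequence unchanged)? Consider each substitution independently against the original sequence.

Codon 1 (GUG, Val): 3 synonymous substitutions.
Codon 2 (GAA, Glu): 1 synonymous substitution.
Codon 3 (GCU, Ala): 3 synonymous substitutions.
Codon 4 (UCU, Ser): 3 synonymous substitutions.
Total: 3 + 1 + 3 + 3 = 10.

10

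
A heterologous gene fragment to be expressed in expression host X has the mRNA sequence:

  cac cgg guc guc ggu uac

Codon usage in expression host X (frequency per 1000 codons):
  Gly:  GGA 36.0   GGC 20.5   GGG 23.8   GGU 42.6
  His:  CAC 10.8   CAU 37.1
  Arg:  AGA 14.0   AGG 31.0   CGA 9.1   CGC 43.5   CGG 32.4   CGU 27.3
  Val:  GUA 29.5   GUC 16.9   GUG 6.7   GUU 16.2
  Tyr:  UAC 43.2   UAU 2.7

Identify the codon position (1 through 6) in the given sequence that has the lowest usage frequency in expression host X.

Codon 1 CAC (His): 10.8 per 1000.
Codon 2 CGG (Arg): 32.4 per 1000.
Codon 3 GUC (Val): 16.9 per 1000.
Codon 4 GUC (Val): 16.9 per 1000.
Codon 5 GGU (Gly): 42.6 per 1000.
Codon 6 UAC (Tyr): 43.2 per 1000.
Lowest frequency is 10.8 at codon 1.

1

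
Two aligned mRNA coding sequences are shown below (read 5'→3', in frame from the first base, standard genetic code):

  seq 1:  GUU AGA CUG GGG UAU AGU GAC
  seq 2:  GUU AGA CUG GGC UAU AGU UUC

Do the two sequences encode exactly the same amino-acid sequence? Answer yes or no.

Codon 1: GUU Val / GUU Val — identical.
Codon 2: AGA Arg / AGA Arg — identical.
Codon 3: CUG Leu / CUG Leu — identical.
Codon 4: GGG Gly / GGC Gly — synonymous.
Codon 5: UAU Tyr / UAU Tyr — identical.
Codon 6: AGU Ser / AGU Ser — identical.
Codon 7: GAC Asp / UUC Phe — nonsynonymous.
Nonsynonymous differences: 1 → different protein.

no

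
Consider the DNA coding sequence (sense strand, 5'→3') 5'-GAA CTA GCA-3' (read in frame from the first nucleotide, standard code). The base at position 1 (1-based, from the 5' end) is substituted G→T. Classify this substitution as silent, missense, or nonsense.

nonsense

Position 1 falls in codon 1: GAA → Glu.
After the substitution the codon is TAA → Stop.
The new codon is a stop codon, so this is a nonsense mutation.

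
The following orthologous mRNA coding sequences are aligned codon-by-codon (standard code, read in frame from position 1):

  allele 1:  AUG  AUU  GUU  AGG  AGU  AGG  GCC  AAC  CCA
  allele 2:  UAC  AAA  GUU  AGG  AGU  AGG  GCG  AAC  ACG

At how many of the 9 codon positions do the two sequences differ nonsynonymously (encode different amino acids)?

3

Codon 1: AUG Met / UAC Tyr — nonsynonymous.
Codon 2: AUU Ile / AAA Lys — nonsynonymous.
Codon 3: GUU Val / GUU Val — identical.
Codon 4: AGG Arg / AGG Arg — identical.
Codon 5: AGU Ser / AGU Ser — identical.
Codon 6: AGG Arg / AGG Arg — identical.
Codon 7: GCC Ala / GCG Ala — synonymous.
Codon 8: AAC Asn / AAC Asn — identical.
Codon 9: CCA Pro / ACG Thr — nonsynonymous.
Nonsynonymous differences: 3.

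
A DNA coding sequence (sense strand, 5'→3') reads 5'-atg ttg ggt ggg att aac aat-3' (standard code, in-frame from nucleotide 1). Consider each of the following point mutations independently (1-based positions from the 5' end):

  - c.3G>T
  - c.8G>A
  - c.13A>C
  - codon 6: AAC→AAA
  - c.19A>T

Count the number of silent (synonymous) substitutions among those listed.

0

Codon 1: ATG (Met) → ATT (Ile) — missense.
Codon 3: GGT (Gly) → GAT (Asp) — missense.
Codon 5: ATT (Ile) → CTT (Leu) — missense.
Codon 6: AAC (Asn) → AAA (Lys) — missense.
Codon 7: AAT (Asn) → TAT (Tyr) — missense.
Synonymous: 0 of 5.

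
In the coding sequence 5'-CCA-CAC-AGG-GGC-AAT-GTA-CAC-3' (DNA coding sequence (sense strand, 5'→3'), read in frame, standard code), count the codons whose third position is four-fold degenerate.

3

Codon 1 CCA (Pro): third position 4-fold.
Codon 2 CAC (His): third position 2-fold.
Codon 3 AGG (Arg): third position 2-fold.
Codon 4 GGC (Gly): third position 4-fold.
Codon 5 AAT (Asn): third position 2-fold.
Codon 6 GTA (Val): third position 4-fold.
Codon 7 CAC (His): third position 2-fold.
Four-fold degenerate third positions: 3.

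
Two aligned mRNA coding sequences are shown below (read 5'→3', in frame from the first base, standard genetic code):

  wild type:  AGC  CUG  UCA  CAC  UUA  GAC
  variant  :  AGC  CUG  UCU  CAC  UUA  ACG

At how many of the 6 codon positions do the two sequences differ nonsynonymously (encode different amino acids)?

Codon 1: AGC Ser / AGC Ser — identical.
Codon 2: CUG Leu / CUG Leu — identical.
Codon 3: UCA Ser / UCU Ser — synonymous.
Codon 4: CAC His / CAC His — identical.
Codon 5: UUA Leu / UUA Leu — identical.
Codon 6: GAC Asp / ACG Thr — nonsynonymous.
Nonsynonymous differences: 1.

1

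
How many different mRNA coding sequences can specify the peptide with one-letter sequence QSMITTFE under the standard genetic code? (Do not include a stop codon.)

2304

Gln: 2 codons.
Ser: 6 codons.
Met: 1 codon.
Ile: 3 codons.
Thr: 4 codons.
Thr: 4 codons.
Phe: 2 codons.
Glu: 2 codons.
2 × 6 × 1 × 3 × 4 × 4 × 2 × 2 = 2304.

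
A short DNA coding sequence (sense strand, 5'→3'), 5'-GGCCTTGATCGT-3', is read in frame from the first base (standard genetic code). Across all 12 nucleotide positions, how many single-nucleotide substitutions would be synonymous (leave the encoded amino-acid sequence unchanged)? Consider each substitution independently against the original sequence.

Codon 1 (GGC, Gly): 3 synonymous substitutions.
Codon 2 (CTT, Leu): 3 synonymous substitutions.
Codon 3 (GAT, Asp): 1 synonymous substitution.
Codon 4 (CGT, Arg): 3 synonymous substitutions.
Total: 3 + 3 + 1 + 3 = 10.

10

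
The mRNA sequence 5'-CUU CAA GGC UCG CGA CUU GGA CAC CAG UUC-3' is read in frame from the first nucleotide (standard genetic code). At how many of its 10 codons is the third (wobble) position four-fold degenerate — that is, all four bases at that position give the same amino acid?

Codon 1 CUU (Leu): third position 4-fold.
Codon 2 CAA (Gln): third position 2-fold.
Codon 3 GGC (Gly): third position 4-fold.
Codon 4 UCG (Ser): third position 4-fold.
Codon 5 CGA (Arg): third position 4-fold.
Codon 6 CUU (Leu): third position 4-fold.
Codon 7 GGA (Gly): third position 4-fold.
Codon 8 CAC (His): third position 2-fold.
Codon 9 CAG (Gln): third position 2-fold.
Codon 10 UUC (Phe): third position 2-fold.
Four-fold degenerate third positions: 6.

6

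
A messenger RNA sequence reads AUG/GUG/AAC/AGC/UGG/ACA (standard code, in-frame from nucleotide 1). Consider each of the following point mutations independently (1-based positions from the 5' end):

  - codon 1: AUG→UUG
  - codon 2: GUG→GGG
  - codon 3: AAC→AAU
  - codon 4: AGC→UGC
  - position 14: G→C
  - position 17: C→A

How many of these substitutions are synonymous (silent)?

1

Codon 1: AUG (Met) → UUG (Leu) — missense.
Codon 2: GUG (Val) → GGG (Gly) — missense.
Codon 3: AAC (Asn) → AAU (Asn) — synonymous.
Codon 4: AGC (Ser) → UGC (Cys) — missense.
Codon 5: UGG (Trp) → UCG (Ser) — missense.
Codon 6: ACA (Thr) → AAA (Lys) — missense.
Synonymous: 1 of 6.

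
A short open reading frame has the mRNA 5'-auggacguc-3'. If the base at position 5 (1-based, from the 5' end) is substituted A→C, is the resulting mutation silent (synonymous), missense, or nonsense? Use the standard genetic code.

missense

Position 5 falls in codon 2: GAC → Asp.
After the substitution the codon is GCC → Ala.
Asp ≠ Ala, so this is a missense mutation.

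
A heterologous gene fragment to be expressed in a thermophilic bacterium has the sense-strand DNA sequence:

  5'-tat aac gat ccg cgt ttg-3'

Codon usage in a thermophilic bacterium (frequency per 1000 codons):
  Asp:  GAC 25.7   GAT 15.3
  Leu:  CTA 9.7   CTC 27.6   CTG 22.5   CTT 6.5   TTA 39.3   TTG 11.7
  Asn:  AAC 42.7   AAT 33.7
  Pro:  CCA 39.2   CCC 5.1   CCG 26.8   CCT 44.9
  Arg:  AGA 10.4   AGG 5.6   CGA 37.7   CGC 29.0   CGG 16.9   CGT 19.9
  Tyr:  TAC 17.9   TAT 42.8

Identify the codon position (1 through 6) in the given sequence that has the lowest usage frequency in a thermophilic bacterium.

Codon 1 TAT (Tyr): 42.8 per 1000.
Codon 2 AAC (Asn): 42.7 per 1000.
Codon 3 GAT (Asp): 15.3 per 1000.
Codon 4 CCG (Pro): 26.8 per 1000.
Codon 5 CGT (Arg): 19.9 per 1000.
Codon 6 TTG (Leu): 11.7 per 1000.
Lowest frequency is 11.7 at codon 6.

6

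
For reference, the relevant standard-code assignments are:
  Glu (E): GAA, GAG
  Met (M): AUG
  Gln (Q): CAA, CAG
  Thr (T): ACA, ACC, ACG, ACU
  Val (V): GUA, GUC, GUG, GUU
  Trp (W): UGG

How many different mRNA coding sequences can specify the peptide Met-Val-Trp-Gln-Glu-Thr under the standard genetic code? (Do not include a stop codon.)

64

Met: 1 codon.
Val: 4 codons.
Trp: 1 codon.
Gln: 2 codons.
Glu: 2 codons.
Thr: 4 codons.
1 × 4 × 1 × 2 × 2 × 4 = 64.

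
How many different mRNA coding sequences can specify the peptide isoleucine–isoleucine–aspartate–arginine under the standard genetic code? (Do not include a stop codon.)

Ile: 3 codons.
Ile: 3 codons.
Asp: 2 codons.
Arg: 6 codons.
3 × 3 × 2 × 6 = 108.

108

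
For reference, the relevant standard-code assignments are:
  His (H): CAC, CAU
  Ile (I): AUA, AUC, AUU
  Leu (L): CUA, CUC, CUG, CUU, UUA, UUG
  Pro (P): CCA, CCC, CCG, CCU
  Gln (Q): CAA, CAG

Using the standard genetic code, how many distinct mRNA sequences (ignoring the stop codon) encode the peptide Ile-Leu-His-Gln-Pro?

288

Ile: 3 codons.
Leu: 6 codons.
His: 2 codons.
Gln: 2 codons.
Pro: 4 codons.
3 × 6 × 2 × 2 × 4 = 288.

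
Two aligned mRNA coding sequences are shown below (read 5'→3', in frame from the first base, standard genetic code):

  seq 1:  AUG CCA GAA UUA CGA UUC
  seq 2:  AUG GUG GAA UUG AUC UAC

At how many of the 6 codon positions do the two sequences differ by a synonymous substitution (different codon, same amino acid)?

1

Codon 1: AUG Met / AUG Met — identical.
Codon 2: CCA Pro / GUG Val — nonsynonymous.
Codon 3: GAA Glu / GAA Glu — identical.
Codon 4: UUA Leu / UUG Leu — synonymous.
Codon 5: CGA Arg / AUC Ile — nonsynonymous.
Codon 6: UUC Phe / UAC Tyr — nonsynonymous.
Synonymous differences: 1.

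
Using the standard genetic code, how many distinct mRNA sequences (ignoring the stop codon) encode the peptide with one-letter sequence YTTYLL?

2304

Tyr: 2 codons.
Thr: 4 codons.
Thr: 4 codons.
Tyr: 2 codons.
Leu: 6 codons.
Leu: 6 codons.
2 × 4 × 4 × 2 × 6 × 6 = 2304.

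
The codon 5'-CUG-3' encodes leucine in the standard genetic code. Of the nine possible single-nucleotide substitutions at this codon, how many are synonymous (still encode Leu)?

Position 1: UUG → 1 synonymous.
Position 2: none → 0 synonymous.
Position 3: CUU, CUC, CUA → 3 synonymous.
Total: 1 + 0 + 3 = 4.

4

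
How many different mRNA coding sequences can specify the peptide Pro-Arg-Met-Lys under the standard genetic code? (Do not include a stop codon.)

Pro: 4 codons.
Arg: 6 codons.
Met: 1 codon.
Lys: 2 codons.
4 × 6 × 1 × 2 = 48.

48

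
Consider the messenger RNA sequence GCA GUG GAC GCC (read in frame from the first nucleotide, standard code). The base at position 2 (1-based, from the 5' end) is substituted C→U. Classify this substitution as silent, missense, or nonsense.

missense

Position 2 falls in codon 1: GCA → Ala.
After the substitution the codon is GUA → Val.
Ala ≠ Val, so this is a missense mutation.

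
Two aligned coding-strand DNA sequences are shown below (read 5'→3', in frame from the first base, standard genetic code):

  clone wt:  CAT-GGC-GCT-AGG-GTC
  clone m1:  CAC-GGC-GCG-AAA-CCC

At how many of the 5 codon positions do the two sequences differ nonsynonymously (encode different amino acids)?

Codon 1: CAT His / CAC His — synonymous.
Codon 2: GGC Gly / GGC Gly — identical.
Codon 3: GCT Ala / GCG Ala — synonymous.
Codon 4: AGG Arg / AAA Lys — nonsynonymous.
Codon 5: GTC Val / CCC Pro — nonsynonymous.
Nonsynonymous differences: 2.

2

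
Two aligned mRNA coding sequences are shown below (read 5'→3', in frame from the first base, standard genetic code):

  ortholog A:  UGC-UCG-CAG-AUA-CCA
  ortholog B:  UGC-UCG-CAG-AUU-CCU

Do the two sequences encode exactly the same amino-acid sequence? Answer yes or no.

Codon 1: UGC Cys / UGC Cys — identical.
Codon 2: UCG Ser / UCG Ser — identical.
Codon 3: CAG Gln / CAG Gln — identical.
Codon 4: AUA Ile / AUU Ile — synonymous.
Codon 5: CCA Pro / CCU Pro — synonymous.
Nonsynonymous differences: 0 → same protein.

yes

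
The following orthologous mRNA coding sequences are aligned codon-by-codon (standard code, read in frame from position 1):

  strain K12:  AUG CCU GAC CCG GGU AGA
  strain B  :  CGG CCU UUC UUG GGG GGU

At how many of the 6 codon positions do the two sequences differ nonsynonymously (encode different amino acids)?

Codon 1: AUG Met / CGG Arg — nonsynonymous.
Codon 2: CCU Pro / CCU Pro — identical.
Codon 3: GAC Asp / UUC Phe — nonsynonymous.
Codon 4: CCG Pro / UUG Leu — nonsynonymous.
Codon 5: GGU Gly / GGG Gly — synonymous.
Codon 6: AGA Arg / GGU Gly — nonsynonymous.
Nonsynonymous differences: 4.

4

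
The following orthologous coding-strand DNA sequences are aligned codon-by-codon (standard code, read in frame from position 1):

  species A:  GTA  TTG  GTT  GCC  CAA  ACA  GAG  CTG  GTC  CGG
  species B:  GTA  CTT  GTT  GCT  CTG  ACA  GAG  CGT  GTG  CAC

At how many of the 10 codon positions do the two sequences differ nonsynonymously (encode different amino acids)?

3

Codon 1: GTA Val / GTA Val — identical.
Codon 2: TTG Leu / CTT Leu — synonymous.
Codon 3: GTT Val / GTT Val — identical.
Codon 4: GCC Ala / GCT Ala — synonymous.
Codon 5: CAA Gln / CTG Leu — nonsynonymous.
Codon 6: ACA Thr / ACA Thr — identical.
Codon 7: GAG Glu / GAG Glu — identical.
Codon 8: CTG Leu / CGT Arg — nonsynonymous.
Codon 9: GTC Val / GTG Val — synonymous.
Codon 10: CGG Arg / CAC His — nonsynonymous.
Nonsynonymous differences: 3.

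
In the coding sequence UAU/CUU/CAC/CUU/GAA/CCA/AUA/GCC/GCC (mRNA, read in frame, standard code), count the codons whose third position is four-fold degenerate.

5

Codon 1 UAU (Tyr): third position 2-fold.
Codon 2 CUU (Leu): third position 4-fold.
Codon 3 CAC (His): third position 2-fold.
Codon 4 CUU (Leu): third position 4-fold.
Codon 5 GAA (Glu): third position 2-fold.
Codon 6 CCA (Pro): third position 4-fold.
Codon 7 AUA (Ile): third position 3-fold.
Codon 8 GCC (Ala): third position 4-fold.
Codon 9 GCC (Ala): third position 4-fold.
Four-fold degenerate third positions: 5.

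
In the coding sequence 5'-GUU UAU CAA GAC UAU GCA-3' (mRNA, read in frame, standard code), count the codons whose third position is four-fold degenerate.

2

Codon 1 GUU (Val): third position 4-fold.
Codon 2 UAU (Tyr): third position 2-fold.
Codon 3 CAA (Gln): third position 2-fold.
Codon 4 GAC (Asp): third position 2-fold.
Codon 5 UAU (Tyr): third position 2-fold.
Codon 6 GCA (Ala): third position 4-fold.
Four-fold degenerate third positions: 2.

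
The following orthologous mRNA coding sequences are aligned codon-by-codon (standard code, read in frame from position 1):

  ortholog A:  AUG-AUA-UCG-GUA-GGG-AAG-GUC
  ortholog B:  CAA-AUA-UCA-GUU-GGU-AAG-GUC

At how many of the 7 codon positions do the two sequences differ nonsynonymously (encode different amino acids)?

1

Codon 1: AUG Met / CAA Gln — nonsynonymous.
Codon 2: AUA Ile / AUA Ile — identical.
Codon 3: UCG Ser / UCA Ser — synonymous.
Codon 4: GUA Val / GUU Val — synonymous.
Codon 5: GGG Gly / GGU Gly — synonymous.
Codon 6: AAG Lys / AAG Lys — identical.
Codon 7: GUC Val / GUC Val — identical.
Nonsynonymous differences: 1.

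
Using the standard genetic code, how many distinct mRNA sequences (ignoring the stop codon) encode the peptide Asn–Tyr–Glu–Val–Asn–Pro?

Asn: 2 codons.
Tyr: 2 codons.
Glu: 2 codons.
Val: 4 codons.
Asn: 2 codons.
Pro: 4 codons.
2 × 2 × 2 × 4 × 2 × 4 = 256.

256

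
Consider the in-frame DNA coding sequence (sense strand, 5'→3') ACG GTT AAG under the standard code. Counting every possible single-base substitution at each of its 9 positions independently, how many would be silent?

7

Codon 1 (ACG, Thr): 3 synonymous substitutions.
Codon 2 (GTT, Val): 3 synonymous substitutions.
Codon 3 (AAG, Lys): 1 synonymous substitution.
Total: 3 + 3 + 1 = 7.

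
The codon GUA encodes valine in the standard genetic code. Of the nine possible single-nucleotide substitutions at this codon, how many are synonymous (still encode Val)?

3

Position 1: none → 0 synonymous.
Position 2: none → 0 synonymous.
Position 3: GUU, GUC, GUG → 3 synonymous.
Total: 0 + 0 + 3 = 3.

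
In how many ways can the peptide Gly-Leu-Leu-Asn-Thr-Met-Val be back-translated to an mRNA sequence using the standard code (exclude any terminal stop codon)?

Gly: 4 codons.
Leu: 6 codons.
Leu: 6 codons.
Asn: 2 codons.
Thr: 4 codons.
Met: 1 codon.
Val: 4 codons.
4 × 6 × 6 × 2 × 4 × 1 × 4 = 4608.

4608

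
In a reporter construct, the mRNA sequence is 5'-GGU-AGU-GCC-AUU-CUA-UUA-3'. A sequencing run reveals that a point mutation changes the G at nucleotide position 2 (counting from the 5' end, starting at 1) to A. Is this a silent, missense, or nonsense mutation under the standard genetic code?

missense

Position 2 falls in codon 1: GGU → Gly.
After the substitution the codon is GAU → Asp.
Gly ≠ Asp, so this is a missense mutation.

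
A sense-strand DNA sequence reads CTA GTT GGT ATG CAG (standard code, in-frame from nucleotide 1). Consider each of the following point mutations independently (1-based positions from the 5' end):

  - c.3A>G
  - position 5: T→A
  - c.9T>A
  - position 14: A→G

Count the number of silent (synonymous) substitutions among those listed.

2

Codon 1: CTA (Leu) → CTG (Leu) — synonymous.
Codon 2: GTT (Val) → GAT (Asp) — missense.
Codon 3: GGT (Gly) → GGA (Gly) — synonymous.
Codon 5: CAG (Gln) → CGG (Arg) — missense.
Synonymous: 2 of 4.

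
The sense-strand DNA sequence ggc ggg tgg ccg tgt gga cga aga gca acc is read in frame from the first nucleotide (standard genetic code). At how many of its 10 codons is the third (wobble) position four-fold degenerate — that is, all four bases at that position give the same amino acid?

7

Codon 1 GGC (Gly): third position 4-fold.
Codon 2 GGG (Gly): third position 4-fold.
Codon 3 TGG (Trp): third position 1-fold.
Codon 4 CCG (Pro): third position 4-fold.
Codon 5 TGT (Cys): third position 2-fold.
Codon 6 GGA (Gly): third position 4-fold.
Codon 7 CGA (Arg): third position 4-fold.
Codon 8 AGA (Arg): third position 2-fold.
Codon 9 GCA (Ala): third position 4-fold.
Codon 10 ACC (Thr): third position 4-fold.
Four-fold degenerate third positions: 7.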